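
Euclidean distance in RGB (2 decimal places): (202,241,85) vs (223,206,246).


d = √[(R₁-R₂)² + (G₁-G₂)² + (B₁-B₂)²]
d = √[(202-223)² + (241-206)² + (85-246)²]
d = √[441 + 1225 + 25921]
d = √27587
d ≈ 166.09


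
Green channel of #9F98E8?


Color: #9F98E8
R = 9F = 159
G = 98 = 152
B = E8 = 232
Green = 152


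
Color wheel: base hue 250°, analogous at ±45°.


Base hue: 250°
Left analog: (250 - 45) mod 360 = 205°
Right analog: (250 + 45) mod 360 = 295°
Analogous hues = 205° and 295°


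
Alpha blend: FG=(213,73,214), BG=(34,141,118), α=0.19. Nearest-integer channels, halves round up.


C = α×F + (1-α)×B, with 1-α = 0.81
R: 0.19×213 + 0.81×34 = 40.47 + 27.54 = 68.01 → 68
G: 0.19×73 + 0.81×141 = 13.87 + 114.21 = 128.08 → 128
B: 0.19×214 + 0.81×118 = 40.66 + 95.58 = 136.24 → 136
= RGB(68, 128, 136)


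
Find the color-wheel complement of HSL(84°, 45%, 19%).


Complement = opposite side of color wheel = hue + 180°
H' = (84 + 180) mod 360 = 264°
S and L unchanged.
= HSL(264°, 45%, 19%)


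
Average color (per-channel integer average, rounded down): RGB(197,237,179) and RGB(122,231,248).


Midpoint: each channel = ⌊(C₁+C₂)/2⌋
R: ⌊(197+122)/2⌋ = 159
G: ⌊(237+231)/2⌋ = 234
B: ⌊(179+248)/2⌋ = 213
= RGB(159, 234, 213)


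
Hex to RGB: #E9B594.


E9 → 233 (R)
B5 → 181 (G)
94 → 148 (B)
= RGB(233, 181, 148)


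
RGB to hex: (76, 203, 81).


R = 76 → 4C (hex)
G = 203 → CB (hex)
B = 81 → 51 (hex)
Hex = #4CCB51


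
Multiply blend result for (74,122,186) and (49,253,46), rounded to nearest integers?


Multiply: C = A×B/255, rounded to nearest integer
R: 74×49/255 = 3626/255 ≈ 14.220 → 14
G: 122×253/255 = 30866/255 ≈ 121.043 → 121
B: 186×46/255 = 8556/255 ≈ 33.553 → 34
= RGB(14, 121, 34)


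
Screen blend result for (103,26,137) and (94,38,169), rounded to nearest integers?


Screen: C = 255 - (255-A)×(255-B)/255, rounded to nearest integer
R: 255 - (255-103)×(255-94)/255 = 255 - 24472/255 ≈ 255 - 95.969 = 159.031 → 159
G: 255 - (255-26)×(255-38)/255 = 255 - 49693/255 ≈ 255 - 194.875 = 60.125 → 60
B: 255 - (255-137)×(255-169)/255 = 255 - 10148/255 ≈ 255 - 39.796 = 215.204 → 215
= RGB(159, 60, 215)


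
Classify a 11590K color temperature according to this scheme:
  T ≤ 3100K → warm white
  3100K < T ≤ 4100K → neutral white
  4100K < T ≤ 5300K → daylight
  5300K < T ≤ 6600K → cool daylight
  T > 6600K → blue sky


Temperature: 11590K
11590K > 6600K → blue sky
Classification: blue sky


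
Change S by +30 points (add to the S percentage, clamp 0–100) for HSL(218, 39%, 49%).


Original S = 39%
Adjustment = +30 percentage points
New S = 39 + (30) = 69
Clamp to [0, 100] → 69
= HSL(218°, 69%, 49%)


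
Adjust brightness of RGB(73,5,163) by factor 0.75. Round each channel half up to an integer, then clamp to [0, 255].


Multiply each channel by 0.75, round half up, clamp to [0, 255]
R: 73×0.75 = 54.75 → round → 55
G: 5×0.75 = 3.75 → round → 4
B: 163×0.75 = 122.25 → round → 122
= RGB(55, 4, 122)


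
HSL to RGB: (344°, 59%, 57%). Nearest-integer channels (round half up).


H=344°, S=0.59, L=0.57
C = (1-|2L-1|)×S = (1-|0.14|)×0.59 = 0.5074
H' = H/60 = 344/60 ≈ 5.7333; X = C×(1-|H' mod 2 - 1|) ≈ 0.1353
m = L - C/2 = 0.57 - 0.2537 = 0.3163
Sector ⌊H'⌋ = 5 → (R',G',B') = (0.5074, 0.0, ≈0.1353)
RGB = ((R'+m)×255, (G'+m)×255, (B'+m)×255) = (210.0435, 80.6565, 115.1597)
Round half up → RGB(210, 81, 115)


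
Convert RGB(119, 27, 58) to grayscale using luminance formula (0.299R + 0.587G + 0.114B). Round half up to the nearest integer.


Gray = 0.299×R + 0.587×G + 0.114×B
Gray = 0.299×119 + 0.587×27 + 0.114×58
Gray = 35.581 + 15.849 + 6.612
Gray = 58.042 → round half up → 58
Gray = 58


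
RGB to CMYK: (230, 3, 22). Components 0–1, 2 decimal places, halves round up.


R'=230/255≈0.9020, G'=3/255≈0.0118, B'=22/255≈0.0863
K = 1 - max(R',G',B') = 1 - 230/255 = 25/255 = 0.09803… → 0.10
(1-R'-K)/(1-K) simplifies to (max-R)/max with max = 230:
C = (230-230)/230 = 0/230 = 0 → 0.00
M = (230-3)/230 = 227/230 = 0.98695… → 0.99
Y = (230-22)/230 = 208/230 = 0.90434… → 0.90
= CMYK(0.00, 0.99, 0.90, 0.10)


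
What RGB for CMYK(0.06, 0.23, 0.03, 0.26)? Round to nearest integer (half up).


R = 255 × (1-C) × (1-K) = 255 × 0.94 × 0.74 = 177.378 → 177
G = 255 × (1-M) × (1-K) = 255 × 0.77 × 0.74 = 145.299 → 145
B = 255 × (1-Y) × (1-K) = 255 × 0.97 × 0.74 = 183.039 → 183
= RGB(177, 145, 183)


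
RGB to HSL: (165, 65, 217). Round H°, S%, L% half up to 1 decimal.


Normalize: R'=165/255≈0.6471, G'=65/255≈0.2549, B'=217/255≈0.8510
Max=217/255, Min=65/255, Δ=Max-Min=152/255
L = (Max+Min)/2 = (217+65)/510 = 282/510 = 0.55294… → L = 55.3%
L > 0.5 → S = Δ/(2-Max-Min) = 152/(510-217-65) = 152/228 = 0.66666… → S = 66.7%
(the 1/255 factors cancel in S and H, so raw channel differences can be used)
Max is B' → H = 60 × ((R-G)/Δ + 4) = 60 × ((165-65)/152 + 4)
  100/152 + 4 = 0.6578… + 4 = 4.6578…
  H = 60 × 4.6578… = 279.473…° → H = 279.5°
= HSL(279.5°, 66.7%, 55.3%)


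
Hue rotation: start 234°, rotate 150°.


New hue = (H + rotation) mod 360
New hue = (234 + 150) mod 360
= 384 mod 360
= 24°


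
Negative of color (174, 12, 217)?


Invert: (255-R, 255-G, 255-B)
R: 255-174 = 81
G: 255-12 = 243
B: 255-217 = 38
= RGB(81, 243, 38)


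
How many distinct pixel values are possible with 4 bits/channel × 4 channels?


Total bits = 4 bits/channel × 4 channels = 16 bits
Distinct pixel values = 2^16
= 65,536 pixel values


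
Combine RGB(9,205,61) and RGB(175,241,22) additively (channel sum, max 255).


Additive: each channel = min(255, C₁+C₂)
R: 9+175 = 184 → 184
G: 205+241 = 446 → 255
B: 61+22 = 83 → 83
= RGB(184, 255, 83)


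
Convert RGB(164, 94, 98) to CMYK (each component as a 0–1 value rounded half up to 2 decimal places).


R'=164/255≈0.6431, G'=94/255≈0.3686, B'=98/255≈0.3843
K = 1 - max(R',G',B') = 1 - 164/255 = 91/255 = 0.35686… → 0.36
(1-R'-K)/(1-K) simplifies to (max-R)/max with max = 164:
C = (164-164)/164 = 0/164 = 0 → 0.00
M = (164-94)/164 = 70/164 = 0.42682… → 0.43
Y = (164-98)/164 = 66/164 = 0.40243… → 0.40
= CMYK(0.00, 0.43, 0.40, 0.36)


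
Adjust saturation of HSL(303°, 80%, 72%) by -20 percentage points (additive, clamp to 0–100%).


Original S = 80%
Adjustment = -20 percentage points
New S = 80 + (-20) = 60
Clamp to [0, 100] → 60
= HSL(303°, 60%, 72%)


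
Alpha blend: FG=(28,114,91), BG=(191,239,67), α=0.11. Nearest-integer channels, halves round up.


C = α×F + (1-α)×B, with 1-α = 0.89
R: 0.11×28 + 0.89×191 = 3.08 + 169.99 = 173.07 → 173
G: 0.11×114 + 0.89×239 = 12.54 + 212.71 = 225.25 → 225
B: 0.11×91 + 0.89×67 = 10.01 + 59.63 = 69.64 → 70
= RGB(173, 225, 70)


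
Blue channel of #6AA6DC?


Color: #6AA6DC
R = 6A = 106
G = A6 = 166
B = DC = 220
Blue = 220


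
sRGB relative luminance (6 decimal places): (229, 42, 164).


Linearize each channel (sRGB transfer function): c = v/255; c_lin = c/12.92 if c ≤ 0.04045, else ((c+0.055)/1.055)^2.4
  R: 229/255 ≈ 0.898039 > 0.04045 → ((0.898039+0.055)/1.055)^2.4 ≈ 0.783538
  G: 42/255 ≈ 0.164706 > 0.04045 → ((0.164706+0.055)/1.055)^2.4 ≈ 0.023153
  B: 164/255 ≈ 0.643137 > 0.04045 → ((0.643137+0.055)/1.055)^2.4 ≈ 0.371238
R_lin = 0.783538, G_lin = 0.023153, B_lin = 0.371238
L = 0.2126×R + 0.7152×G + 0.0722×B
L = 0.2126×0.783538 + 0.7152×0.023153 + 0.0722×0.371238
L ≈ 0.209943


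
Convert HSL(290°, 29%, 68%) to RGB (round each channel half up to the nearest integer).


H=290°, S=0.29, L=0.68
C = (1-|2L-1|)×S = (1-|0.36|)×0.29 = 0.1856
H' = H/60 = 290/60 ≈ 4.8333; X = C×(1-|H' mod 2 - 1|) ≈ 0.1547
m = L - C/2 = 0.68 - 0.0928 = 0.5872
Sector ⌊H'⌋ = 4 → (R',G',B') = (≈0.1547, 0.0, 0.1856)
RGB = ((R'+m)×255, (G'+m)×255, (B'+m)×255) = (189.176, 149.736, 197.064)
Round half up → RGB(189, 150, 197)


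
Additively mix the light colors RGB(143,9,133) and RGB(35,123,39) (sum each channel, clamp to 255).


Additive: each channel = min(255, C₁+C₂)
R: 143+35 = 178 → 178
G: 9+123 = 132 → 132
B: 133+39 = 172 → 172
= RGB(178, 132, 172)


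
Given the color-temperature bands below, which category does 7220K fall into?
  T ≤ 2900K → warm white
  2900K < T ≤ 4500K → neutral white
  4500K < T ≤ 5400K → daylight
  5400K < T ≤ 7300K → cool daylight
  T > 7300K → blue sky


Temperature: 7220K
5400K < 7220K ≤ 7300K → cool daylight
Classification: cool daylight


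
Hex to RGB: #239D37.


23 → 35 (R)
9D → 157 (G)
37 → 55 (B)
= RGB(35, 157, 55)


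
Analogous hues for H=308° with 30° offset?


Base hue: 308°
Left analog: (308 - 30) mod 360 = 278°
Right analog: (308 + 30) mod 360 = 338°
Analogous hues = 278° and 338°


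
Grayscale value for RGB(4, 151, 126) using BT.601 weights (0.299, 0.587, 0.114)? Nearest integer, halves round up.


Gray = 0.299×R + 0.587×G + 0.114×B
Gray = 0.299×4 + 0.587×151 + 0.114×126
Gray = 1.196 + 88.637 + 14.364
Gray = 104.197 → round half up → 104
Gray = 104


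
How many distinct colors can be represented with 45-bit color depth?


Colors = 2^bits = 2^45
= 35,184,372,088,832 colors


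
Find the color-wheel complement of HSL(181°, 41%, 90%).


Complement = opposite side of color wheel = hue + 180°
H' = (181 + 180) mod 360 = 1°
S and L unchanged.
= HSL(1°, 41%, 90%)


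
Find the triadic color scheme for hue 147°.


Triadic: equally spaced at 120° intervals
H1 = 147°
H2 = (147 + 120) mod 360 = 267°
H3 = (147 + 240) mod 360 = 27°
Triadic = 147°, 267°, 27°


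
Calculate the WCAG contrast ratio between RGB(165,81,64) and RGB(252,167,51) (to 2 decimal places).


Linearize each sRGB channel c=v/255: c/12.92 if c ≤ 0.04045 else ((c+0.055)/1.055)^2.4
L = 0.2126×R_lin + 0.7152×G_lin + 0.0722×B_lin
Color 1 (165,81,64):
  R=165: 165/255≈0.6471 > 0.04045 → ((0.6471+0.055)/1.055)^2.4 ≈ 0.37626
  G=81: 81/255≈0.3176 > 0.04045 → ((0.3176+0.055)/1.055)^2.4 ≈ 0.08228
  B=64: 64/255≈0.2510 > 0.04045 → ((0.2510+0.055)/1.055)^2.4 ≈ 0.05127
  L1 = 0.2126×0.37626 + 0.7152×0.08228 + 0.0722×0.05127 ≈ 0.14254
Color 2 (252,167,51):
  R=252: 252/255≈0.9882 > 0.04045 → ((0.9882+0.055)/1.055)^2.4 ≈ 0.97345
  G=167: 167/255≈0.6549 > 0.04045 → ((0.6549+0.055)/1.055)^2.4 ≈ 0.38643
  B=51: 51/255≈0.2000 > 0.04045 → ((0.2000+0.055)/1.055)^2.4 ≈ 0.03310
  L2 = 0.2126×0.97345 + 0.7152×0.38643 + 0.0722×0.03310 ≈ 0.48572
Lighter = 0.48572, Darker = 0.14254
Ratio = (L_lighter + 0.05) / (L_darker + 0.05)
Ratio = (0.48572 + 0.05) / (0.14254 + 0.05) = 0.53572 / 0.19254 ≈ 2.7823
Ratio ≈ 2.78:1


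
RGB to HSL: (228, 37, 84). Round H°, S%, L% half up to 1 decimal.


Normalize: R'=228/255≈0.8941, G'=37/255≈0.1451, B'=84/255≈0.3294
Max=228/255, Min=37/255, Δ=Max-Min=191/255
L = (Max+Min)/2 = (228+37)/510 = 265/510 = 0.51960… → L = 52.0%
L > 0.5 → S = Δ/(2-Max-Min) = 191/(510-228-37) = 191/245 = 0.77959… → S = 78.0%
(the 1/255 factors cancel in S and H, so raw channel differences can be used)
Max is R' → H = 60 × (((G-B)/Δ) mod 6) = 60 × (((37-84)/191) mod 6)
  (-47)/191 = -0.2460…; negative, so add 6 → 5.7539…
  H = 60 × 5.7539… = 345.235…° → H = 345.2°
= HSL(345.2°, 78.0%, 52.0%)


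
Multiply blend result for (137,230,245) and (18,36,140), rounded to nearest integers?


Multiply: C = A×B/255, rounded to nearest integer
R: 137×18/255 = 2466/255 ≈ 9.671 → 10
G: 230×36/255 = 8280/255 ≈ 32.471 → 32
B: 245×140/255 = 34300/255 ≈ 134.510 → 135
= RGB(10, 32, 135)


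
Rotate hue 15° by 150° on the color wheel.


New hue = (H + rotation) mod 360
New hue = (15 + 150) mod 360
= 165 mod 360
= 165°


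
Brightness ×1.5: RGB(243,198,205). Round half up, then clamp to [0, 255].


Multiply each channel by 1.5, round half up, clamp to [0, 255]
R: 243×1.5 = 364.5 → round → 365 → clamp → 255
G: 198×1.5 = 297 → clamp → 255
B: 205×1.5 = 307.5 → round → 308 → clamp → 255
= RGB(255, 255, 255)


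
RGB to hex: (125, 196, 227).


R = 125 → 7D (hex)
G = 196 → C4 (hex)
B = 227 → E3 (hex)
Hex = #7DC4E3


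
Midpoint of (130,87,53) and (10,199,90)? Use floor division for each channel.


Midpoint: each channel = ⌊(C₁+C₂)/2⌋
R: ⌊(130+10)/2⌋ = 70
G: ⌊(87+199)/2⌋ = 143
B: ⌊(53+90)/2⌋ = 71
= RGB(70, 143, 71)


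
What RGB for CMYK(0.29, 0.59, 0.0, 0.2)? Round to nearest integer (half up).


R = 255 × (1-C) × (1-K) = 255 × 0.71 × 0.80 = 144.84 → 145
G = 255 × (1-M) × (1-K) = 255 × 0.41 × 0.80 = 83.64 → 84
B = 255 × (1-Y) × (1-K) = 255 × 1.00 × 0.80 = 204
= RGB(145, 84, 204)


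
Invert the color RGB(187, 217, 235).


Invert: (255-R, 255-G, 255-B)
R: 255-187 = 68
G: 255-217 = 38
B: 255-235 = 20
= RGB(68, 38, 20)


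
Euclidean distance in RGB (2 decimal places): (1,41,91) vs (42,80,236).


d = √[(R₁-R₂)² + (G₁-G₂)² + (B₁-B₂)²]
d = √[(1-42)² + (41-80)² + (91-236)²]
d = √[1681 + 1521 + 21025]
d = √24227
d ≈ 155.65


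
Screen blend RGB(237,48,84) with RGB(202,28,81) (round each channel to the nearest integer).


Screen: C = 255 - (255-A)×(255-B)/255, rounded to nearest integer
R: 255 - (255-237)×(255-202)/255 = 255 - 954/255 ≈ 255 - 3.741 = 251.259 → 251
G: 255 - (255-48)×(255-28)/255 = 255 - 46989/255 ≈ 255 - 184.271 = 70.729 → 71
B: 255 - (255-84)×(255-81)/255 = 255 - 29754/255 ≈ 255 - 116.682 = 138.318 → 138
= RGB(251, 71, 138)


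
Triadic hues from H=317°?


Triadic: equally spaced at 120° intervals
H1 = 317°
H2 = (317 + 120) mod 360 = 77°
H3 = (317 + 240) mod 360 = 197°
Triadic = 317°, 77°, 197°


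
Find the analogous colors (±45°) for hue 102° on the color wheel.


Base hue: 102°
Left analog: (102 - 45) mod 360 = 57°
Right analog: (102 + 45) mod 360 = 147°
Analogous hues = 57° and 147°


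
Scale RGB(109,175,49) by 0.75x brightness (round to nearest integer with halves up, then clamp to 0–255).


Multiply each channel by 0.75, round half up, clamp to [0, 255]
R: 109×0.75 = 81.75 → round → 82
G: 175×0.75 = 131.25 → round → 131
B: 49×0.75 = 36.75 → round → 37
= RGB(82, 131, 37)


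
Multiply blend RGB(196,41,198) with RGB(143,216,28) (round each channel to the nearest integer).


Multiply: C = A×B/255, rounded to nearest integer
R: 196×143/255 = 28028/255 ≈ 109.914 → 110
G: 41×216/255 = 8856/255 ≈ 34.729 → 35
B: 198×28/255 = 5544/255 ≈ 21.741 → 22
= RGB(110, 35, 22)


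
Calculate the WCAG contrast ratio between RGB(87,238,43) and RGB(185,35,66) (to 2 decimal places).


Linearize each sRGB channel c=v/255: c/12.92 if c ≤ 0.04045 else ((c+0.055)/1.055)^2.4
L = 0.2126×R_lin + 0.7152×G_lin + 0.0722×B_lin
Color 1 (87,238,43):
  R=87: 87/255≈0.3412 > 0.04045 → ((0.3412+0.055)/1.055)^2.4 ≈ 0.09531
  G=238: 238/255≈0.9333 > 0.04045 → ((0.9333+0.055)/1.055)^2.4 ≈ 0.85499
  B=43: 43/255≈0.1686 > 0.04045 → ((0.1686+0.055)/1.055)^2.4 ≈ 0.02416
  L1 = 0.2126×0.09531 + 0.7152×0.85499 + 0.0722×0.02416 ≈ 0.63350
Color 2 (185,35,66):
  R=185: 185/255≈0.7255 > 0.04045 → ((0.7255+0.055)/1.055)^2.4 ≈ 0.48515
  G=35: 35/255≈0.1373 > 0.04045 → ((0.1373+0.055)/1.055)^2.4 ≈ 0.01681
  B=66: 66/255≈0.2588 > 0.04045 → ((0.2588+0.055)/1.055)^2.4 ≈ 0.05448
  L2 = 0.2126×0.48515 + 0.7152×0.01681 + 0.0722×0.05448 ≈ 0.11910
Lighter = 0.63350, Darker = 0.11910
Ratio = (L_lighter + 0.05) / (L_darker + 0.05)
Ratio = (0.63350 + 0.05) / (0.11910 + 0.05) = 0.68350 / 0.16910 ≈ 4.0420
Ratio ≈ 4.04:1


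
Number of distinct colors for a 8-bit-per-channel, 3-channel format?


Total bits = 8 bits/channel × 3 channels = 24 bits
Distinct colors = 2^24
= 16,777,216 colors


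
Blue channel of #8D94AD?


Color: #8D94AD
R = 8D = 141
G = 94 = 148
B = AD = 173
Blue = 173


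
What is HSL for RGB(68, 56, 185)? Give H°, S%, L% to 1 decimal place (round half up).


Normalize: R'=68/255≈0.2667, G'=56/255≈0.2196, B'=185/255≈0.7255
Max=185/255, Min=56/255, Δ=Max-Min=129/255
L = (Max+Min)/2 = (185+56)/510 = 241/510 = 0.47254… → L = 47.3%
L ≤ 0.5 → S = Δ/(Max+Min) = 129/(185+56) = 129/241 = 0.53526… → S = 53.5%
(the 1/255 factors cancel in S and H, so raw channel differences can be used)
Max is B' → H = 60 × ((R-G)/Δ + 4) = 60 × ((68-56)/129 + 4)
  12/129 + 4 = 0.0930… + 4 = 4.0930…
  H = 60 × 4.0930… = 245.581…° → H = 245.6°
= HSL(245.6°, 53.5%, 47.3%)


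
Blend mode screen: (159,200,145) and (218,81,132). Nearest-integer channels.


Screen: C = 255 - (255-A)×(255-B)/255, rounded to nearest integer
R: 255 - (255-159)×(255-218)/255 = 255 - 3552/255 ≈ 255 - 13.929 = 241.071 → 241
G: 255 - (255-200)×(255-81)/255 = 255 - 9570/255 ≈ 255 - 37.529 = 217.471 → 217
B: 255 - (255-145)×(255-132)/255 = 255 - 13530/255 ≈ 255 - 53.059 = 201.941 → 202
= RGB(241, 217, 202)


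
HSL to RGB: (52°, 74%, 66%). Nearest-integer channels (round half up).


H=52°, S=0.74, L=0.66
C = (1-|2L-1|)×S = (1-|0.32|)×0.74 = 0.5032
H' = H/60 = 52/60 ≈ 0.8667; X = C×(1-|H' mod 2 - 1|) ≈ 0.4361
m = L - C/2 = 0.66 - 0.2516 = 0.4084
Sector ⌊H'⌋ = 0 → (R',G',B') = (0.5032, ≈0.4361, 0.0)
RGB = ((R'+m)×255, (G'+m)×255, (B'+m)×255) = (232.458, 215.3492, 104.142)
Round half up → RGB(232, 215, 104)


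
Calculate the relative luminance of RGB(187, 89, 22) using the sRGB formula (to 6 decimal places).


Linearize each channel (sRGB transfer function): c = v/255; c_lin = c/12.92 if c ≤ 0.04045, else ((c+0.055)/1.055)^2.4
  R: 187/255 ≈ 0.733333 > 0.04045 → ((0.733333+0.055)/1.055)^2.4 ≈ 0.496933
  G: 89/255 ≈ 0.349020 > 0.04045 → ((0.349020+0.055)/1.055)^2.4 ≈ 0.099899
  B: 22/255 ≈ 0.086275 > 0.04045 → ((0.086275+0.055)/1.055)^2.4 ≈ 0.008023
R_lin = 0.496933, G_lin = 0.099899, B_lin = 0.008023
L = 0.2126×R + 0.7152×G + 0.0722×B
L = 0.2126×0.496933 + 0.7152×0.099899 + 0.0722×0.008023
L ≈ 0.177675


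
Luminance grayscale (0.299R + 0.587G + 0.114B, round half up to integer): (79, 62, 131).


Gray = 0.299×R + 0.587×G + 0.114×B
Gray = 0.299×79 + 0.587×62 + 0.114×131
Gray = 23.621 + 36.394 + 14.934
Gray = 74.949 → round half up → 75
Gray = 75


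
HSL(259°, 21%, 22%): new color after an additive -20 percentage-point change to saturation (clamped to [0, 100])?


Original S = 21%
Adjustment = -20 percentage points
New S = 21 + (-20) = 1
Clamp to [0, 100] → 1
= HSL(259°, 1%, 22%)


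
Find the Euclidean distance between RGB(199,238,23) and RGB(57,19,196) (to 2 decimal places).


d = √[(R₁-R₂)² + (G₁-G₂)² + (B₁-B₂)²]
d = √[(199-57)² + (238-19)² + (23-196)²]
d = √[20164 + 47961 + 29929]
d = √98054
d ≈ 313.14


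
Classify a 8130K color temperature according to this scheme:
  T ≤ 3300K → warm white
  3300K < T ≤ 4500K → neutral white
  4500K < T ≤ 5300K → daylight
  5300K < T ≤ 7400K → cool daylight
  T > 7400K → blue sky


Temperature: 8130K
8130K > 7400K → blue sky
Classification: blue sky


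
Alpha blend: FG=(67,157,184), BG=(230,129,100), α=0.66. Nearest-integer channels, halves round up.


C = α×F + (1-α)×B, with 1-α = 0.34
R: 0.66×67 + 0.34×230 = 44.22 + 78.20 = 122.42 → 122
G: 0.66×157 + 0.34×129 = 103.62 + 43.86 = 147.48 → 147
B: 0.66×184 + 0.34×100 = 121.44 + 34.00 = 155.44 → 155
= RGB(122, 147, 155)


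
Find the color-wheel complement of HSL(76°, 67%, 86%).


Complement = opposite side of color wheel = hue + 180°
H' = (76 + 180) mod 360 = 256°
S and L unchanged.
= HSL(256°, 67%, 86%)


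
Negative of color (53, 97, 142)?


Invert: (255-R, 255-G, 255-B)
R: 255-53 = 202
G: 255-97 = 158
B: 255-142 = 113
= RGB(202, 158, 113)


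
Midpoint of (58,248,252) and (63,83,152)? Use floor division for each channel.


Midpoint: each channel = ⌊(C₁+C₂)/2⌋
R: ⌊(58+63)/2⌋ = 60
G: ⌊(248+83)/2⌋ = 165
B: ⌊(252+152)/2⌋ = 202
= RGB(60, 165, 202)


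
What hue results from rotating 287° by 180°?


New hue = (H + rotation) mod 360
New hue = (287 + 180) mod 360
= 467 mod 360
= 107°


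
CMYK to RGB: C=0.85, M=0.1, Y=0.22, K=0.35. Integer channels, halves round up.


R = 255 × (1-C) × (1-K) = 255 × 0.15 × 0.65 = 24.8625 → 25
G = 255 × (1-M) × (1-K) = 255 × 0.90 × 0.65 = 149.175 → 149
B = 255 × (1-Y) × (1-K) = 255 × 0.78 × 0.65 = 129.285 → 129
= RGB(25, 149, 129)


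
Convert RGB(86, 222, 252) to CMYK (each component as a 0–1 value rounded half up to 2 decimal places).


R'=86/255≈0.3373, G'=222/255≈0.8706, B'=252/255≈0.9882
K = 1 - max(R',G',B') = 1 - 252/255 = 3/255 = 0.01176… → 0.01
(1-R'-K)/(1-K) simplifies to (max-R)/max with max = 252:
C = (252-86)/252 = 166/252 = 0.65873… → 0.66
M = (252-222)/252 = 30/252 = 0.11904… → 0.12
Y = (252-252)/252 = 0/252 = 0 → 0.00
= CMYK(0.66, 0.12, 0.00, 0.01)


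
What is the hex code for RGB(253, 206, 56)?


R = 253 → FD (hex)
G = 206 → CE (hex)
B = 56 → 38 (hex)
Hex = #FDCE38


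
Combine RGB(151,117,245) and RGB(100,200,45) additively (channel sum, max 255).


Additive: each channel = min(255, C₁+C₂)
R: 151+100 = 251 → 251
G: 117+200 = 317 → 255
B: 245+45 = 290 → 255
= RGB(251, 255, 255)


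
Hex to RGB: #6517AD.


65 → 101 (R)
17 → 23 (G)
AD → 173 (B)
= RGB(101, 23, 173)


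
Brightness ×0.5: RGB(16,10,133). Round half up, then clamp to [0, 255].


Multiply each channel by 0.5, round half up, clamp to [0, 255]
R: 16×0.5 = 8
G: 10×0.5 = 5
B: 133×0.5 = 66.5 → round → 67
= RGB(8, 5, 67)


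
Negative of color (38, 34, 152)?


Invert: (255-R, 255-G, 255-B)
R: 255-38 = 217
G: 255-34 = 221
B: 255-152 = 103
= RGB(217, 221, 103)


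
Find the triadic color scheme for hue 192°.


Triadic: equally spaced at 120° intervals
H1 = 192°
H2 = (192 + 120) mod 360 = 312°
H3 = (192 + 240) mod 360 = 72°
Triadic = 192°, 312°, 72°


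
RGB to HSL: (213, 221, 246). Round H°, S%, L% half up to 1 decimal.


Normalize: R'=213/255≈0.8353, G'=221/255≈0.8667, B'=246/255≈0.9647
Max=246/255, Min=213/255, Δ=Max-Min=33/255
L = (Max+Min)/2 = (246+213)/510 = 459/510 = 0.9 → L = 90.0%
L > 0.5 → S = Δ/(2-Max-Min) = 33/(510-246-213) = 33/51 = 0.64705… → S = 64.7%
(the 1/255 factors cancel in S and H, so raw channel differences can be used)
Max is B' → H = 60 × ((R-G)/Δ + 4) = 60 × ((213-221)/33 + 4)
  -8/33 + 4 = -0.2424… + 4 = 3.7575…
  H = 60 × 3.7575… = 225.454…° → H = 225.5°
= HSL(225.5°, 64.7%, 90.0%)


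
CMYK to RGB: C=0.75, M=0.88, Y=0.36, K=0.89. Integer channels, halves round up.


R = 255 × (1-C) × (1-K) = 255 × 0.25 × 0.11 = 7.0125 → 7
G = 255 × (1-M) × (1-K) = 255 × 0.12 × 0.11 = 3.366 → 3
B = 255 × (1-Y) × (1-K) = 255 × 0.64 × 0.11 = 17.952 → 18
= RGB(7, 3, 18)


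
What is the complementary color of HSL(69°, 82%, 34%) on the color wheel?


Complement = opposite side of color wheel = hue + 180°
H' = (69 + 180) mod 360 = 249°
S and L unchanged.
= HSL(249°, 82%, 34%)


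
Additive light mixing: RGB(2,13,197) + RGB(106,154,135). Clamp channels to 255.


Additive: each channel = min(255, C₁+C₂)
R: 2+106 = 108 → 108
G: 13+154 = 167 → 167
B: 197+135 = 332 → 255
= RGB(108, 167, 255)


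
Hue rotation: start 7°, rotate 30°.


New hue = (H + rotation) mod 360
New hue = (7 + 30) mod 360
= 37 mod 360
= 37°


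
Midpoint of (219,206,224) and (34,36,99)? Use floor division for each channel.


Midpoint: each channel = ⌊(C₁+C₂)/2⌋
R: ⌊(219+34)/2⌋ = 126
G: ⌊(206+36)/2⌋ = 121
B: ⌊(224+99)/2⌋ = 161
= RGB(126, 121, 161)


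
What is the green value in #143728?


Color: #143728
R = 14 = 20
G = 37 = 55
B = 28 = 40
Green = 55


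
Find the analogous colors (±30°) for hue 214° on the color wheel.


Base hue: 214°
Left analog: (214 - 30) mod 360 = 184°
Right analog: (214 + 30) mod 360 = 244°
Analogous hues = 184° and 244°


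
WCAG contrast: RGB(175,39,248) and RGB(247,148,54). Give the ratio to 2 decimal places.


Linearize each sRGB channel c=v/255: c/12.92 if c ≤ 0.04045 else ((c+0.055)/1.055)^2.4
L = 0.2126×R_lin + 0.7152×G_lin + 0.0722×B_lin
Color 1 (175,39,248):
  R=175: 175/255≈0.6863 > 0.04045 → ((0.6863+0.055)/1.055)^2.4 ≈ 0.42869
  G=39: 39/255≈0.1529 > 0.04045 → ((0.1529+0.055)/1.055)^2.4 ≈ 0.02029
  B=248: 248/255≈0.9725 > 0.04045 → ((0.9725+0.055)/1.055)^2.4 ≈ 0.93869
  L1 = 0.2126×0.42869 + 0.7152×0.02029 + 0.0722×0.93869 ≈ 0.17342
Color 2 (247,148,54):
  R=247: 247/255≈0.9686 > 0.04045 → ((0.9686+0.055)/1.055)^2.4 ≈ 0.93011
  G=148: 148/255≈0.5804 > 0.04045 → ((0.5804+0.055)/1.055)^2.4 ≈ 0.29614
  B=54: 54/255≈0.2118 > 0.04045 → ((0.2118+0.055)/1.055)^2.4 ≈ 0.03689
  L2 = 0.2126×0.93011 + 0.7152×0.29614 + 0.0722×0.03689 ≈ 0.41220
Lighter = 0.41220, Darker = 0.17342
Ratio = (L_lighter + 0.05) / (L_darker + 0.05)
Ratio = (0.41220 + 0.05) / (0.17342 + 0.05) = 0.46220 / 0.22342 ≈ 2.0687
Ratio ≈ 2.07:1


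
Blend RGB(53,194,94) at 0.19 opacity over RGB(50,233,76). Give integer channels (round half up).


C = α×F + (1-α)×B, with 1-α = 0.81
R: 0.19×53 + 0.81×50 = 10.07 + 40.50 = 50.57 → 51
G: 0.19×194 + 0.81×233 = 36.86 + 188.73 = 225.59 → 226
B: 0.19×94 + 0.81×76 = 17.86 + 61.56 = 79.42 → 79
= RGB(51, 226, 79)


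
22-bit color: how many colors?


Colors = 2^bits = 2^22
= 4,194,304 colors


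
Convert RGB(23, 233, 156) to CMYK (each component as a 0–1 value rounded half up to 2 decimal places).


R'=23/255≈0.0902, G'=233/255≈0.9137, B'=156/255≈0.6118
K = 1 - max(R',G',B') = 1 - 233/255 = 22/255 = 0.08627… → 0.09
(1-R'-K)/(1-K) simplifies to (max-R)/max with max = 233:
C = (233-23)/233 = 210/233 = 0.90128… → 0.90
M = (233-233)/233 = 0/233 = 0 → 0.00
Y = (233-156)/233 = 77/233 = 0.33047… → 0.33
= CMYK(0.90, 0.00, 0.33, 0.09)


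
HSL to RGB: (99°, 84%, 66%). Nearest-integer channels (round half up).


H=99°, S=0.84, L=0.66
C = (1-|2L-1|)×S = (1-|0.32|)×0.84 = 0.5712
H' = H/60 = 99/60 ≈ 1.6500; X = C×(1-|H' mod 2 - 1|) = 0.19992
m = L - C/2 = 0.66 - 0.2856 = 0.3744
Sector ⌊H'⌋ = 1 → (R',G',B') = (0.19992, 0.5712, 0.0)
RGB = ((R'+m)×255, (G'+m)×255, (B'+m)×255) = (146.4516, 241.128, 95.472)
Round half up → RGB(146, 241, 95)


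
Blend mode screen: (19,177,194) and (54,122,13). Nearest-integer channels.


Screen: C = 255 - (255-A)×(255-B)/255, rounded to nearest integer
R: 255 - (255-19)×(255-54)/255 = 255 - 47436/255 ≈ 255 - 186.024 = 68.976 → 69
G: 255 - (255-177)×(255-122)/255 = 255 - 10374/255 ≈ 255 - 40.682 = 214.318 → 214
B: 255 - (255-194)×(255-13)/255 = 255 - 14762/255 ≈ 255 - 57.890 = 197.110 → 197
= RGB(69, 214, 197)


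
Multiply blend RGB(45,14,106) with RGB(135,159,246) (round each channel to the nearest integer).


Multiply: C = A×B/255, rounded to nearest integer
R: 45×135/255 = 6075/255 ≈ 23.824 → 24
G: 14×159/255 = 2226/255 ≈ 8.729 → 9
B: 106×246/255 = 26076/255 ≈ 102.259 → 102
= RGB(24, 9, 102)


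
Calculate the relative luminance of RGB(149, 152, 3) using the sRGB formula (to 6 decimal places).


Linearize each channel (sRGB transfer function): c = v/255; c_lin = c/12.92 if c ≤ 0.04045, else ((c+0.055)/1.055)^2.4
  R: 149/255 ≈ 0.584314 > 0.04045 → ((0.584314+0.055)/1.055)^2.4 ≈ 0.300544
  G: 152/255 ≈ 0.596078 > 0.04045 → ((0.596078+0.055)/1.055)^2.4 ≈ 0.313989
  B: 3/255 ≈ 0.011765 ≤ 0.04045 → 0.011765/12.92 ≈ 0.000911
R_lin = 0.300544, G_lin = 0.313989, B_lin = 0.000911
L = 0.2126×R + 0.7152×G + 0.0722×B
L = 0.2126×0.300544 + 0.7152×0.313989 + 0.0722×0.000911
L ≈ 0.288526


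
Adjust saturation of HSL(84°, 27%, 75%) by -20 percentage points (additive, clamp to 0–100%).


Original S = 27%
Adjustment = -20 percentage points
New S = 27 + (-20) = 7
Clamp to [0, 100] → 7
= HSL(84°, 7%, 75%)


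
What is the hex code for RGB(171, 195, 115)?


R = 171 → AB (hex)
G = 195 → C3 (hex)
B = 115 → 73 (hex)
Hex = #ABC373


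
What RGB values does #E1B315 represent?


E1 → 225 (R)
B3 → 179 (G)
15 → 21 (B)
= RGB(225, 179, 21)


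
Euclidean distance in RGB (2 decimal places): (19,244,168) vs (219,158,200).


d = √[(R₁-R₂)² + (G₁-G₂)² + (B₁-B₂)²]
d = √[(19-219)² + (244-158)² + (168-200)²]
d = √[40000 + 7396 + 1024]
d = √48420
d ≈ 220.05


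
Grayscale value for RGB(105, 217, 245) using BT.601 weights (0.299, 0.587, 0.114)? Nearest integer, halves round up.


Gray = 0.299×R + 0.587×G + 0.114×B
Gray = 0.299×105 + 0.587×217 + 0.114×245
Gray = 31.395 + 127.379 + 27.930
Gray = 186.704 → round half up → 187
Gray = 187


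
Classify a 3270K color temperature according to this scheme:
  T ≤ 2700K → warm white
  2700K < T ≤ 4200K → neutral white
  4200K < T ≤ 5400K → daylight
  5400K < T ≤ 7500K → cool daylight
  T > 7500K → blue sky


Temperature: 3270K
2700K < 3270K ≤ 4200K → neutral white
Classification: neutral white


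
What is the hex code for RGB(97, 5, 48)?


R = 97 → 61 (hex)
G = 5 → 05 (hex)
B = 48 → 30 (hex)
Hex = #610530


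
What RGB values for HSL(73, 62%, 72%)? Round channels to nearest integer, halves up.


H=73°, S=0.62, L=0.72
C = (1-|2L-1|)×S = (1-|0.44|)×0.62 = 0.3472
H' = H/60 = 73/60 ≈ 1.2167; X = C×(1-|H' mod 2 - 1|) ≈ 0.2720
m = L - C/2 = 0.72 - 0.1736 = 0.5464
Sector ⌊H'⌋ = 1 → (R',G',B') = (≈0.2720, 0.3472, 0.0)
RGB = ((R'+m)×255, (G'+m)×255, (B'+m)×255) = (208.6852, 227.868, 139.332)
Round half up → RGB(209, 228, 139)


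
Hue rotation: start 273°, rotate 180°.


New hue = (H + rotation) mod 360
New hue = (273 + 180) mod 360
= 453 mod 360
= 93°


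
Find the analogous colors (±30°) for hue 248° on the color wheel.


Base hue: 248°
Left analog: (248 - 30) mod 360 = 218°
Right analog: (248 + 30) mod 360 = 278°
Analogous hues = 218° and 278°


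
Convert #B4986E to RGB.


B4 → 180 (R)
98 → 152 (G)
6E → 110 (B)
= RGB(180, 152, 110)


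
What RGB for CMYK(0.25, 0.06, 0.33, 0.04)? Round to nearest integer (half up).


R = 255 × (1-C) × (1-K) = 255 × 0.75 × 0.96 = 183.6 → 184
G = 255 × (1-M) × (1-K) = 255 × 0.94 × 0.96 = 230.112 → 230
B = 255 × (1-Y) × (1-K) = 255 × 0.67 × 0.96 = 164.016 → 164
= RGB(184, 230, 164)


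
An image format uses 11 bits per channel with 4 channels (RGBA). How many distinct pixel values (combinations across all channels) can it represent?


Total bits = 11 bits/channel × 4 channels = 44 bits
Distinct pixel values = 2^44
= 17,592,186,044,416 pixel values


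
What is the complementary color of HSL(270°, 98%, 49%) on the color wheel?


Complement = opposite side of color wheel = hue + 180°
H' = (270 + 180) mod 360 = 90°
S and L unchanged.
= HSL(90°, 98%, 49%)


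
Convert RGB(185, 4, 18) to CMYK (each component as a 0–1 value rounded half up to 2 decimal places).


R'=185/255≈0.7255, G'=4/255≈0.0157, B'=18/255≈0.0706
K = 1 - max(R',G',B') = 1 - 185/255 = 70/255 = 0.27450… → 0.27
(1-R'-K)/(1-K) simplifies to (max-R)/max with max = 185:
C = (185-185)/185 = 0/185 = 0 → 0.00
M = (185-4)/185 = 181/185 = 0.97837… → 0.98
Y = (185-18)/185 = 167/185 = 0.90270… → 0.90
= CMYK(0.00, 0.98, 0.90, 0.27)


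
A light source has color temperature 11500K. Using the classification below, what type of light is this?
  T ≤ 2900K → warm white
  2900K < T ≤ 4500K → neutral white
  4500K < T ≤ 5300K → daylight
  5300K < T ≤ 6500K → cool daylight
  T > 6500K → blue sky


Temperature: 11500K
11500K > 6500K → blue sky
Classification: blue sky


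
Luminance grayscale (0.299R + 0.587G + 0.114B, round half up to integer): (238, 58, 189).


Gray = 0.299×R + 0.587×G + 0.114×B
Gray = 0.299×238 + 0.587×58 + 0.114×189
Gray = 71.162 + 34.046 + 21.546
Gray = 126.754 → round half up → 127
Gray = 127


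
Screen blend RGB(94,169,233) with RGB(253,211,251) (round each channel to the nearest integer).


Screen: C = 255 - (255-A)×(255-B)/255, rounded to nearest integer
R: 255 - (255-94)×(255-253)/255 = 255 - 322/255 ≈ 255 - 1.263 = 253.737 → 254
G: 255 - (255-169)×(255-211)/255 = 255 - 3784/255 ≈ 255 - 14.839 = 240.161 → 240
B: 255 - (255-233)×(255-251)/255 = 255 - 88/255 ≈ 255 - 0.345 = 254.655 → 255
= RGB(254, 240, 255)


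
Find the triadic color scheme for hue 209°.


Triadic: equally spaced at 120° intervals
H1 = 209°
H2 = (209 + 120) mod 360 = 329°
H3 = (209 + 240) mod 360 = 89°
Triadic = 209°, 329°, 89°


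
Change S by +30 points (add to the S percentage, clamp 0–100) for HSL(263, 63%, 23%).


Original S = 63%
Adjustment = +30 percentage points
New S = 63 + (30) = 93
Clamp to [0, 100] → 93
= HSL(263°, 93%, 23%)


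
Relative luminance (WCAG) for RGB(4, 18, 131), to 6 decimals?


Linearize each channel (sRGB transfer function): c = v/255; c_lin = c/12.92 if c ≤ 0.04045, else ((c+0.055)/1.055)^2.4
  R: 4/255 ≈ 0.015686 ≤ 0.04045 → 0.015686/12.92 ≈ 0.001214
  G: 18/255 ≈ 0.070588 > 0.04045 → ((0.070588+0.055)/1.055)^2.4 ≈ 0.006049
  B: 131/255 ≈ 0.513725 > 0.04045 → ((0.513725+0.055)/1.055)^2.4 ≈ 0.226966
R_lin = 0.001214, G_lin = 0.006049, B_lin = 0.226966
L = 0.2126×R + 0.7152×G + 0.0722×B
L = 0.2126×0.001214 + 0.7152×0.006049 + 0.0722×0.226966
L ≈ 0.020971


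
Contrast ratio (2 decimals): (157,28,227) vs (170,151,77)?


Linearize each sRGB channel c=v/255: c/12.92 if c ≤ 0.04045 else ((c+0.055)/1.055)^2.4
L = 0.2126×R_lin + 0.7152×G_lin + 0.0722×B_lin
Color 1 (157,28,227):
  R=157: 157/255≈0.6157 > 0.04045 → ((0.6157+0.055)/1.055)^2.4 ≈ 0.33716
  G=28: 28/255≈0.1098 > 0.04045 → ((0.1098+0.055)/1.055)^2.4 ≈ 0.01161
  B=227: 227/255≈0.8902 > 0.04045 → ((0.8902+0.055)/1.055)^2.4 ≈ 0.76815
  L1 = 0.2126×0.33716 + 0.7152×0.01161 + 0.0722×0.76815 ≈ 0.13545
Color 2 (170,151,77):
  R=170: 170/255≈0.6667 > 0.04045 → ((0.6667+0.055)/1.055)^2.4 ≈ 0.40198
  G=151: 151/255≈0.5922 > 0.04045 → ((0.5922+0.055)/1.055)^2.4 ≈ 0.30947
  B=77: 77/255≈0.3020 > 0.04045 → ((0.3020+0.055)/1.055)^2.4 ≈ 0.07421
  L2 = 0.2126×0.40198 + 0.7152×0.30947 + 0.0722×0.07421 ≈ 0.31215
Lighter = 0.31215, Darker = 0.13545
Ratio = (L_lighter + 0.05) / (L_darker + 0.05)
Ratio = (0.31215 + 0.05) / (0.13545 + 0.05) = 0.36215 / 0.18545 ≈ 1.9529
Ratio ≈ 1.95:1


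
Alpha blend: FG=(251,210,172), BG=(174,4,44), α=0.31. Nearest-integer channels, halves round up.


C = α×F + (1-α)×B, with 1-α = 0.69
R: 0.31×251 + 0.69×174 = 77.81 + 120.06 = 197.87 → 198
G: 0.31×210 + 0.69×4 = 65.10 + 2.76 = 67.86 → 68
B: 0.31×172 + 0.69×44 = 53.32 + 30.36 = 83.68 → 84
= RGB(198, 68, 84)


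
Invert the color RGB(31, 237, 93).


Invert: (255-R, 255-G, 255-B)
R: 255-31 = 224
G: 255-237 = 18
B: 255-93 = 162
= RGB(224, 18, 162)


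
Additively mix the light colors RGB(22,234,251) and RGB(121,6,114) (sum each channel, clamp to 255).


Additive: each channel = min(255, C₁+C₂)
R: 22+121 = 143 → 143
G: 234+6 = 240 → 240
B: 251+114 = 365 → 255
= RGB(143, 240, 255)


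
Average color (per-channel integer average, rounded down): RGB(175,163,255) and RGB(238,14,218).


Midpoint: each channel = ⌊(C₁+C₂)/2⌋
R: ⌊(175+238)/2⌋ = 206
G: ⌊(163+14)/2⌋ = 88
B: ⌊(255+218)/2⌋ = 236
= RGB(206, 88, 236)


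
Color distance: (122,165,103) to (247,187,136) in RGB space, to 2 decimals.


d = √[(R₁-R₂)² + (G₁-G₂)² + (B₁-B₂)²]
d = √[(122-247)² + (165-187)² + (103-136)²]
d = √[15625 + 484 + 1089]
d = √17198
d ≈ 131.14


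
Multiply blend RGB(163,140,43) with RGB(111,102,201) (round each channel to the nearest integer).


Multiply: C = A×B/255, rounded to nearest integer
R: 163×111/255 = 18093/255 ≈ 70.953 → 71
G: 140×102/255 = 14280/255 ≈ 56.000 → 56
B: 43×201/255 = 8643/255 ≈ 33.894 → 34
= RGB(71, 56, 34)


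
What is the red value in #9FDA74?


Color: #9FDA74
R = 9F = 159
G = DA = 218
B = 74 = 116
Red = 159


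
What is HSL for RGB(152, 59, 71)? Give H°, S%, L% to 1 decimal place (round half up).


Normalize: R'=152/255≈0.5961, G'=59/255≈0.2314, B'=71/255≈0.2784
Max=152/255, Min=59/255, Δ=Max-Min=93/255
L = (Max+Min)/2 = (152+59)/510 = 211/510 = 0.41372… → L = 41.4%
L ≤ 0.5 → S = Δ/(Max+Min) = 93/(152+59) = 93/211 = 0.44075… → S = 44.1%
(the 1/255 factors cancel in S and H, so raw channel differences can be used)
Max is R' → H = 60 × (((G-B)/Δ) mod 6) = 60 × (((59-71)/93) mod 6)
  (-12)/93 = -0.1290…; negative, so add 6 → 5.8709…
  H = 60 × 5.8709… = 352.258…° → H = 352.3°
= HSL(352.3°, 44.1%, 41.4%)


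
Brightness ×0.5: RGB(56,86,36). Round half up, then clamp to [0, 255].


Multiply each channel by 0.5, round half up, clamp to [0, 255]
R: 56×0.5 = 28
G: 86×0.5 = 43
B: 36×0.5 = 18
= RGB(28, 43, 18)


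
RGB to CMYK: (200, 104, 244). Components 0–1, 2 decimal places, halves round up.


R'=200/255≈0.7843, G'=104/255≈0.4078, B'=244/255≈0.9569
K = 1 - max(R',G',B') = 1 - 244/255 = 11/255 = 0.04313… → 0.04
(1-R'-K)/(1-K) simplifies to (max-R)/max with max = 244:
C = (244-200)/244 = 44/244 = 0.18032… → 0.18
M = (244-104)/244 = 140/244 = 0.57377… → 0.57
Y = (244-244)/244 = 0/244 = 0 → 0.00
= CMYK(0.18, 0.57, 0.00, 0.04)


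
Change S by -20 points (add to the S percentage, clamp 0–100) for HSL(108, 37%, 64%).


Original S = 37%
Adjustment = -20 percentage points
New S = 37 + (-20) = 17
Clamp to [0, 100] → 17
= HSL(108°, 17%, 64%)


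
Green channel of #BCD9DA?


Color: #BCD9DA
R = BC = 188
G = D9 = 217
B = DA = 218
Green = 217


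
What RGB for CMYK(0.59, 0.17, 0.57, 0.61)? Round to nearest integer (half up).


R = 255 × (1-C) × (1-K) = 255 × 0.41 × 0.39 = 40.7745 → 41
G = 255 × (1-M) × (1-K) = 255 × 0.83 × 0.39 = 82.5435 → 83
B = 255 × (1-Y) × (1-K) = 255 × 0.43 × 0.39 = 42.7635 → 43
= RGB(41, 83, 43)


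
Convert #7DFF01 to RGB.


7D → 125 (R)
FF → 255 (G)
01 → 1 (B)
= RGB(125, 255, 1)


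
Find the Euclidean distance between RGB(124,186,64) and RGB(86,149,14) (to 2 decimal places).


d = √[(R₁-R₂)² + (G₁-G₂)² + (B₁-B₂)²]
d = √[(124-86)² + (186-149)² + (64-14)²]
d = √[1444 + 1369 + 2500]
d = √5313
d ≈ 72.89


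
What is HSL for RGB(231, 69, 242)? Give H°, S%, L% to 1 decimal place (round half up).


Normalize: R'=231/255≈0.9059, G'=69/255≈0.2706, B'=242/255≈0.9490
Max=242/255, Min=69/255, Δ=Max-Min=173/255
L = (Max+Min)/2 = (242+69)/510 = 311/510 = 0.60980… → L = 61.0%
L > 0.5 → S = Δ/(2-Max-Min) = 173/(510-242-69) = 173/199 = 0.86934… → S = 86.9%
(the 1/255 factors cancel in S and H, so raw channel differences can be used)
Max is B' → H = 60 × ((R-G)/Δ + 4) = 60 × ((231-69)/173 + 4)
  162/173 + 4 = 0.9364… + 4 = 4.9364…
  H = 60 × 4.9364… = 296.184…° → H = 296.2°
= HSL(296.2°, 86.9%, 61.0%)


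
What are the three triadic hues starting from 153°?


Triadic: equally spaced at 120° intervals
H1 = 153°
H2 = (153 + 120) mod 360 = 273°
H3 = (153 + 240) mod 360 = 33°
Triadic = 153°, 273°, 33°


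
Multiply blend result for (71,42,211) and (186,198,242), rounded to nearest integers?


Multiply: C = A×B/255, rounded to nearest integer
R: 71×186/255 = 13206/255 ≈ 51.788 → 52
G: 42×198/255 = 8316/255 ≈ 32.612 → 33
B: 211×242/255 = 51062/255 ≈ 200.243 → 200
= RGB(52, 33, 200)
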